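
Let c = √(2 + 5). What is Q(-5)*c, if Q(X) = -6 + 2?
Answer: -4*√7 ≈ -10.583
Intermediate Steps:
Q(X) = -4
c = √7 ≈ 2.6458
Q(-5)*c = -4*√7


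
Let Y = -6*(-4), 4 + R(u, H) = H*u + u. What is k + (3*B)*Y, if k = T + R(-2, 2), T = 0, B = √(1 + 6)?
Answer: -10 + 72*√7 ≈ 180.49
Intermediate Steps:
B = √7 ≈ 2.6458
R(u, H) = -4 + u + H*u (R(u, H) = -4 + (H*u + u) = -4 + (u + H*u) = -4 + u + H*u)
Y = 24
k = -10 (k = 0 + (-4 - 2 + 2*(-2)) = 0 + (-4 - 2 - 4) = 0 - 10 = -10)
k + (3*B)*Y = -10 + (3*√7)*24 = -10 + 72*√7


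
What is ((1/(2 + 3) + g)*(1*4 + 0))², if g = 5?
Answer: 10816/25 ≈ 432.64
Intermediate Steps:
((1/(2 + 3) + g)*(1*4 + 0))² = ((1/(2 + 3) + 5)*(1*4 + 0))² = ((1/5 + 5)*(4 + 0))² = ((⅕ + 5)*4)² = ((26/5)*4)² = (104/5)² = 10816/25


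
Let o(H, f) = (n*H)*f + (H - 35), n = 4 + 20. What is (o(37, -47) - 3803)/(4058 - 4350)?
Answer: 45537/292 ≈ 155.95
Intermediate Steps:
n = 24
o(H, f) = -35 + H + 24*H*f (o(H, f) = (24*H)*f + (H - 35) = 24*H*f + (-35 + H) = -35 + H + 24*H*f)
(o(37, -47) - 3803)/(4058 - 4350) = ((-35 + 37 + 24*37*(-47)) - 3803)/(4058 - 4350) = ((-35 + 37 - 41736) - 3803)/(-292) = (-41734 - 3803)*(-1/292) = -45537*(-1/292) = 45537/292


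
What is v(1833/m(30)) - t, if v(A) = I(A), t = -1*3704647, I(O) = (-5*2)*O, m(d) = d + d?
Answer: 7408683/2 ≈ 3.7043e+6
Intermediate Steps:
m(d) = 2*d
I(O) = -10*O
t = -3704647
v(A) = -10*A
v(1833/m(30)) - t = -18330/(2*30) - 1*(-3704647) = -18330/60 + 3704647 = -10*611/20 + 3704647 = -611/2 + 3704647 = 7408683/2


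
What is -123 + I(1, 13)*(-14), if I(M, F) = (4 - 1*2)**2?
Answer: -179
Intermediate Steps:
I(M, F) = 4 (I(M, F) = (4 - 2)**2 = 2**2 = 4)
-123 + I(1, 13)*(-14) = -123 + 4*(-14) = -123 - 56 = -179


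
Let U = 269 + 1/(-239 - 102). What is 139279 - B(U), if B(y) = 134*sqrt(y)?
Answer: 139279 - 11256*sqrt(4433)/341 ≈ 1.3708e+5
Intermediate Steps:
U = 91728/341 (U = 269 + 1/(-341) = 269 - 1/341 = 91728/341 ≈ 269.00)
139279 - B(U) = 139279 - 134*sqrt(91728/341) = 139279 - 134*84*sqrt(4433)/341 = 139279 - 11256*sqrt(4433)/341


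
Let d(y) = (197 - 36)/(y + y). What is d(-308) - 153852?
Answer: -13538999/88 ≈ -1.5385e+5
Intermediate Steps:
d(y) = 161/(2*y) (d(y) = 161/((2*y)) = 161*(1/(2*y)) = 161/(2*y))
d(-308) - 153852 = (161/2)/(-308) - 153852 = (161/2)*(-1/308) - 153852 = -23/88 - 153852 = -13538999/88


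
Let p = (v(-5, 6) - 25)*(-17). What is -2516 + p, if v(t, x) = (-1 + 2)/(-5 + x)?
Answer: -2108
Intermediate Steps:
v(t, x) = 1/(-5 + x)
p = 408 (p = (1/(-5 + 6) - 25)*(-17) = (1/1 - 25)*(-17) = (1 - 25)*(-17) = -24*(-17) = 408)
-2516 + p = -2516 + 408 = -2108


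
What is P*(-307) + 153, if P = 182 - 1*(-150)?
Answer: -101771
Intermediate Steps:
P = 332 (P = 182 + 150 = 332)
P*(-307) + 153 = 332*(-307) + 153 = -101924 + 153 = -101771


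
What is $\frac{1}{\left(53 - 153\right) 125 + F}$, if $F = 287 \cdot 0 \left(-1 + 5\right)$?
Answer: $- \frac{1}{12500} \approx -8.0 \cdot 10^{-5}$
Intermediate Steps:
$F = 0$ ($F = 287 \cdot 0 \cdot 4 = 287 \cdot 0 = 0$)
$\frac{1}{\left(53 - 153\right) 125 + F} = \frac{1}{\left(53 - 153\right) 125 + 0} = \frac{1}{\left(-100\right) 125 + 0} = \frac{1}{-12500 + 0} = \frac{1}{-12500} = - \frac{1}{12500}$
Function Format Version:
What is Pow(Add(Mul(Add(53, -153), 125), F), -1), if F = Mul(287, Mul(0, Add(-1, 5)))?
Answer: Rational(-1, 12500) ≈ -8.0000e-5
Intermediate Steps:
F = 0 (F = Mul(287, Mul(0, 4)) = Mul(287, 0) = 0)
Pow(Add(Mul(Add(53, -153), 125), F), -1) = Pow(Add(Mul(Add(53, -153), 125), 0), -1) = Pow(Add(Mul(-100, 125), 0), -1) = Pow(Add(-12500, 0), -1) = Pow(-12500, -1) = Rational(-1, 12500)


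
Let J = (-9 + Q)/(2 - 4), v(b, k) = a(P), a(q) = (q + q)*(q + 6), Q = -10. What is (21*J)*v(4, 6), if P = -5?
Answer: -1995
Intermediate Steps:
a(q) = 2*q*(6 + q) (a(q) = (2*q)*(6 + q) = 2*q*(6 + q))
v(b, k) = -10 (v(b, k) = 2*(-5)*(6 - 5) = 2*(-5)*1 = -10)
J = 19/2 (J = (-9 - 10)/(2 - 4) = -19/(-2) = -19*(-½) = 19/2 ≈ 9.5000)
(21*J)*v(4, 6) = (21*(19/2))*(-10) = (399/2)*(-10) = -1995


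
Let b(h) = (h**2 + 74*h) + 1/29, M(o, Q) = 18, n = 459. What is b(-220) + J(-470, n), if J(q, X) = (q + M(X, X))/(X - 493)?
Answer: 15841731/493 ≈ 32133.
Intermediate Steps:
J(q, X) = (18 + q)/(-493 + X) (J(q, X) = (q + 18)/(X - 493) = (18 + q)/(-493 + X))
b(h) = 1/29 + h**2 + 74*h (b(h) = (h**2 + 74*h) + 1/29 = 1/29 + h**2 + 74*h)
b(-220) + J(-470, n) = (1/29 + (-220)**2 + 74*(-220)) + (18 - 470)/(-493 + 459) = (1/29 + 48400 - 16280) - 452/(-34) = 931481/29 - 1/34*(-452) = 931481/29 + 226/17 = 15841731/493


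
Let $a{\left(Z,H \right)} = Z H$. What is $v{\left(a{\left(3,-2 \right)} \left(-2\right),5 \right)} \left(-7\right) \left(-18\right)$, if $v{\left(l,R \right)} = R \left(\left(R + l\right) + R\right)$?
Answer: $13860$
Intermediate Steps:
$a{\left(Z,H \right)} = H Z$
$v{\left(l,R \right)} = R \left(l + 2 R\right)$
$v{\left(a{\left(3,-2 \right)} \left(-2\right),5 \right)} \left(-7\right) \left(-18\right) = 5 \left(\left(-2\right) 3 \left(-2\right) + 2 \cdot 5\right) \left(-7\right) \left(-18\right) = 5 \left(\left(-6\right) \left(-2\right) + 10\right) \left(-7\right) \left(-18\right) = 5 \left(12 + 10\right) \left(-7\right) \left(-18\right) = 5 \cdot 22 \left(-7\right) \left(-18\right) = 110 \left(-7\right) \left(-18\right) = \left(-770\right) \left(-18\right) = 13860$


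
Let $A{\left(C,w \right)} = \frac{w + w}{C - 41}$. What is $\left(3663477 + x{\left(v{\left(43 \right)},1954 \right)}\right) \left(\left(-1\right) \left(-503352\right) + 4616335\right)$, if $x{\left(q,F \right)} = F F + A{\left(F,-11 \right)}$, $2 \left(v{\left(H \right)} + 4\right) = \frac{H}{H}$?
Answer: $\frac{73274431675487869}{1913} \approx 3.8303 \cdot 10^{13}$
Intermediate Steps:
$v{\left(H \right)} = - \frac{7}{2}$ ($v{\left(H \right)} = -4 + \frac{H \frac{1}{H}}{2} = -4 + \frac{1}{2} \cdot 1 = -4 + \frac{1}{2} = - \frac{7}{2}$)
$A{\left(C,w \right)} = \frac{2 w}{-41 + C}$
$x{\left(q,F \right)} = F^{2} - \frac{22}{-41 + F}$ ($x{\left(q,F \right)} = F F + 2 \left(-11\right) \frac{1}{-41 + F} = F^{2} - \frac{22}{-41 + F}$)
$\left(3663477 + x{\left(v{\left(43 \right)},1954 \right)}\right) \left(\left(-1\right) \left(-503352\right) + 4616335\right) = \left(3663477 + \frac{-22 + 1954^{2} \left(-41 + 1954\right)}{-41 + 1954}\right) \left(\left(-1\right) \left(-503352\right) + 4616335\right) = \left(3663477 + \frac{-22 + 3818116 \cdot 1913}{1913}\right) \left(503352 + 4616335\right) = \left(3663477 + \frac{-22 + 7304055908}{1913}\right) 5119687 = \left(3663477 + \frac{1}{1913} \cdot 7304055886\right) 5119687 = \left(3663477 + \frac{7304055886}{1913}\right) 5119687 = \frac{14312287387}{1913} \cdot 5119687 = \frac{73274431675487869}{1913}$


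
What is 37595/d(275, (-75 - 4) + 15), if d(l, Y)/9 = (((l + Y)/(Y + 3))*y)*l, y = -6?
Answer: 458659/626670 ≈ 0.73190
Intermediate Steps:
d(l, Y) = -54*l*(Y + l)/(3 + Y) (d(l, Y) = 9*((((l + Y)/(Y + 3))*(-6))*l) = 9*((((Y + l)/(3 + Y))*(-6))*l) = 9*((-6*(Y + l)/(3 + Y))*l) = 9*(-6*l*(Y + l)/(3 + Y)) = -54*l*(Y + l)/(3 + Y))
37595/d(275, (-75 - 4) + 15) = 37595/((-54*275*(((-75 - 4) + 15) + 275)/(3 + ((-75 - 4) + 15)))) = 37595/((-54*275*((-79 + 15) + 275)/(3 + (-79 + 15)))) = 37595/((-54*275*(-64 + 275)/(3 - 64))) = 37595/((-54*275*211/(-61))) = 37595/((-54*275*(-1/61)*211)) = 37595/(3133350/61) = 37595*(61/3133350) = 458659/626670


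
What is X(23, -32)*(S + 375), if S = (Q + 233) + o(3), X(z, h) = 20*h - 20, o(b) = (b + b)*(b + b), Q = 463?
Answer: -730620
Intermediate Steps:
o(b) = 4*b² (o(b) = (2*b)*(2*b) = 4*b²)
X(z, h) = -20 + 20*h
S = 732 (S = (463 + 233) + 4*3² = 696 + 4*9 = 696 + 36 = 732)
X(23, -32)*(S + 375) = (-20 + 20*(-32))*(732 + 375) = (-20 - 640)*1107 = -660*1107 = -730620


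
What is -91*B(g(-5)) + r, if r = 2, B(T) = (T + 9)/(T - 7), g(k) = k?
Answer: 97/3 ≈ 32.333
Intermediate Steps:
B(T) = (9 + T)/(-7 + T)
-91*B(g(-5)) + r = -91*(9 - 5)/(-7 - 5) + 2 = -91*4/(-12) + 2 = -(-91)*4/12 + 2 = -91*(-⅓) + 2 = 91/3 + 2 = 97/3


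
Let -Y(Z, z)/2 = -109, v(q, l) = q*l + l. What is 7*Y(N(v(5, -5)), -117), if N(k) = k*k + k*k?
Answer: 1526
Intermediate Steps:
v(q, l) = l + l*q (v(q, l) = l*q + l = l + l*q)
N(k) = 2*k² (N(k) = k² + k² = 2*k²)
Y(Z, z) = 218 (Y(Z, z) = -2*(-109) = 218)
7*Y(N(v(5, -5)), -117) = 7*218 = 1526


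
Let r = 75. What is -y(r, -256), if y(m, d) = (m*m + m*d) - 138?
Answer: 13713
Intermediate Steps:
y(m, d) = -138 + m² + d*m (y(m, d) = (m² + d*m) - 138 = -138 + m² + d*m)
-y(r, -256) = -(-138 + 75² - 256*75) = -(-138 + 5625 - 19200) = -1*(-13713) = 13713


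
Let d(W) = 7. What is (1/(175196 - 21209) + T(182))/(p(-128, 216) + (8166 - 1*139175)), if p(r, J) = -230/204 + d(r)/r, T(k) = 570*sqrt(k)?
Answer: -2176/43898330059301 - 3720960*sqrt(182)/855234469 ≈ -0.058696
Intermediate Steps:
p(r, J) = -115/102 + 7/r (p(r, J) = -230/204 + 7/r = -230*1/204 + 7/r = -115/102 + 7/r)
(1/(175196 - 21209) + T(182))/(p(-128, 216) + (8166 - 1*139175)) = (1/(175196 - 21209) + 570*sqrt(182))/((-115/102 + 7/(-128)) + (8166 - 1*139175)) = (1/153987 + 570*sqrt(182))/((-115/102 + 7*(-1/128)) + (8166 - 139175)) = (1/153987 + 570*sqrt(182))/((-115/102 - 7/128) - 131009) = (1/153987 + 570*sqrt(182))/(-7717/6528 - 131009) = (1/153987 + 570*sqrt(182))/(-855234469/6528) = (1/153987 + 570*sqrt(182))*(-6528/855234469) = -2176/43898330059301 - 3720960*sqrt(182)/855234469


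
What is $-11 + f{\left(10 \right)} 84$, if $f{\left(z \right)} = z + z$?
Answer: $1669$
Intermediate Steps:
$f{\left(z \right)} = 2 z$
$-11 + f{\left(10 \right)} 84 = -11 + 2 \cdot 10 \cdot 84 = -11 + 20 \cdot 84 = -11 + 1680 = 1669$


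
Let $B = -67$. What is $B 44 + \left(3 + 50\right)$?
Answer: $-2895$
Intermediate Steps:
$B 44 + \left(3 + 50\right) = \left(-67\right) 44 + \left(3 + 50\right) = -2948 + 53 = -2895$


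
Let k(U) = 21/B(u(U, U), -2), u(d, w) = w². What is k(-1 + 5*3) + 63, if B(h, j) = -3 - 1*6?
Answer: 182/3 ≈ 60.667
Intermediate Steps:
B(h, j) = -9 (B(h, j) = -3 - 6 = -9)
k(U) = -7/3 (k(U) = 21/(-9) = 21*(-⅑) = -7/3)
k(-1 + 5*3) + 63 = -7/3 + 63 = 182/3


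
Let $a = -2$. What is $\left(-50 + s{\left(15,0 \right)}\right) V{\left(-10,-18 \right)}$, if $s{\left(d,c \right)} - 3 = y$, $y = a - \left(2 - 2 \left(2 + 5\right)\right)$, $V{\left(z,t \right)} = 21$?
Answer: $-777$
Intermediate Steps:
$y = 10$ ($y = -2 - \left(2 - 2 \left(2 + 5\right)\right) = -2 + \left(2 \cdot 7 - 2\right) = -2 + \left(14 - 2\right) = -2 + 12 = 10$)
$s{\left(d,c \right)} = 13$ ($s{\left(d,c \right)} = 3 + 10 = 13$)
$\left(-50 + s{\left(15,0 \right)}\right) V{\left(-10,-18 \right)} = \left(-50 + 13\right) 21 = \left(-37\right) 21 = -777$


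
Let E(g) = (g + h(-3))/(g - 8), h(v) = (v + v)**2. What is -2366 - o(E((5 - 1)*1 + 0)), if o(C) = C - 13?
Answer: -2343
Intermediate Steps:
h(v) = 4*v**2 (h(v) = (2*v)**2 = 4*v**2)
E(g) = (36 + g)/(-8 + g) (E(g) = (g + 4*(-3)**2)/(g - 8) = (g + 4*9)/(-8 + g) = (g + 36)/(-8 + g) = (36 + g)/(-8 + g))
o(C) = -13 + C
-2366 - o(E((5 - 1)*1 + 0)) = -2366 - (-13 + (36 + ((5 - 1)*1 + 0))/(-8 + ((5 - 1)*1 + 0))) = -2366 - (-13 + (36 + (4*1 + 0))/(-8 + (4*1 + 0))) = -2366 - (-13 + (36 + (4 + 0))/(-8 + (4 + 0))) = -2366 - (-13 + (36 + 4)/(-8 + 4)) = -2366 - (-13 + 40/(-4)) = -2366 - (-13 - 1/4*40) = -2366 - (-13 - 10) = -2366 - 1*(-23) = -2366 + 23 = -2343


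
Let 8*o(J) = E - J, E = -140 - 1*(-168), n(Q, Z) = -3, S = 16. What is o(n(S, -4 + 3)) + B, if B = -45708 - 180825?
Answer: -1812233/8 ≈ -2.2653e+5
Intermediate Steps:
E = 28 (E = -140 + 168 = 28)
o(J) = 7/2 - J/8 (o(J) = (28 - J)/8 = 7/2 - J/8)
B = -226533
o(n(S, -4 + 3)) + B = (7/2 - ⅛*(-3)) - 226533 = (7/2 + 3/8) - 226533 = 31/8 - 226533 = -1812233/8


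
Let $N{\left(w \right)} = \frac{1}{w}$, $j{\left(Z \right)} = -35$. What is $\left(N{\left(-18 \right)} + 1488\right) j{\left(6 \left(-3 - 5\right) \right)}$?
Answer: $- \frac{937405}{18} \approx -52078.0$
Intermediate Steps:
$\left(N{\left(-18 \right)} + 1488\right) j{\left(6 \left(-3 - 5\right) \right)} = \left(\frac{1}{-18} + 1488\right) \left(-35\right) = \left(- \frac{1}{18} + 1488\right) \left(-35\right) = \frac{26783}{18} \left(-35\right) = - \frac{937405}{18}$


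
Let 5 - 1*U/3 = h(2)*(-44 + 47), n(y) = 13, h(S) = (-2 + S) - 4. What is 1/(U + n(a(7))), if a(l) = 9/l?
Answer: 1/64 ≈ 0.015625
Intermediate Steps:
h(S) = -6 + S
U = 51 (U = 15 - 3*(-6 + 2)*(-44 + 47) = 15 - (-12)*3 = 15 - 3*(-12) = 15 + 36 = 51)
1/(U + n(a(7))) = 1/(51 + 13) = 1/64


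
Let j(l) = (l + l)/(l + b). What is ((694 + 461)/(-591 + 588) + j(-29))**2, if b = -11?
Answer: 58844241/400 ≈ 1.4711e+5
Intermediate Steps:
j(l) = 2*l/(-11 + l) (j(l) = (l + l)/(l - 11) = (2*l)/(-11 + l) = 2*l/(-11 + l))
((694 + 461)/(-591 + 588) + j(-29))**2 = ((694 + 461)/(-591 + 588) + 2*(-29)/(-11 - 29))**2 = (1155/(-3) + 2*(-29)/(-40))**2 = (1155*(-1/3) + 2*(-29)*(-1/40))**2 = (-385 + 29/20)**2 = (-7671/20)**2 = 58844241/400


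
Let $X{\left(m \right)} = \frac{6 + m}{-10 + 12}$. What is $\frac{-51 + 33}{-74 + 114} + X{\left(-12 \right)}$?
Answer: $- \frac{69}{20} \approx -3.45$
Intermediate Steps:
$X{\left(m \right)} = 3 + \frac{m}{2}$ ($X{\left(m \right)} = \frac{6 + m}{2} = \left(6 + m\right) \frac{1}{2} = 3 + \frac{m}{2}$)
$\frac{-51 + 33}{-74 + 114} + X{\left(-12 \right)} = \frac{-51 + 33}{-74 + 114} + \left(3 + \frac{1}{2} \left(-12\right)\right) = - \frac{18}{40} + \left(3 - 6\right) = \left(-18\right) \frac{1}{40} - 3 = - \frac{9}{20} - 3 = - \frac{69}{20}$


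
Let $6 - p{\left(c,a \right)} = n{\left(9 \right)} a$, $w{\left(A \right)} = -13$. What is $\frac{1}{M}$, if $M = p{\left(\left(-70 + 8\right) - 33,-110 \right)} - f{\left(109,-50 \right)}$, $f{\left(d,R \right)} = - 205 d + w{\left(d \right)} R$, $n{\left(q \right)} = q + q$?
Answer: $\frac{1}{23681} \approx 4.2228 \cdot 10^{-5}$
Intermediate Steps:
$n{\left(q \right)} = 2 q$
$f{\left(d,R \right)} = - 205 d - 13 R$
$p{\left(c,a \right)} = 6 - 18 a$ ($p{\left(c,a \right)} = 6 - 2 \cdot 9 a = 6 - 18 a$)
$M = 23681$ ($M = \left(6 - -1980\right) - \left(\left(-205\right) 109 - -650\right) = \left(6 + 1980\right) - \left(-22345 + 650\right) = 1986 - -21695 = 1986 + 21695 = 23681$)
$\frac{1}{M} = \frac{1}{23681}$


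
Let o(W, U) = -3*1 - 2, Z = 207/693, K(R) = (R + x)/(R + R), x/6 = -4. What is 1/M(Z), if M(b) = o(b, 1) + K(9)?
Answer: -6/35 ≈ -0.17143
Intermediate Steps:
x = -24 (x = 6*(-4) = -24)
K(R) = (-24 + R)/(2*R) (K(R) = (R - 24)/(R + R) = (-24 + R)/((2*R)) = (-24 + R)*(1/(2*R)) = (-24 + R)/(2*R))
Z = 23/77 (Z = 207*(1/693) = 23/77 ≈ 0.29870)
o(W, U) = -5 (o(W, U) = -3 - 2 = -5)
M(b) = -35/6 (M(b) = -5 + (½)*(-24 + 9)/9 = -5 + (½)*(⅑)*(-15) = -5 - ⅚ = -35/6)
1/M(Z) = 1/(-35/6) = -6/35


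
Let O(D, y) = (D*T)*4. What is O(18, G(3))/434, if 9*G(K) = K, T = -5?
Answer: -180/217 ≈ -0.82949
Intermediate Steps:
G(K) = K/9
O(D, y) = -20*D (O(D, y) = (D*(-5))*4 = -5*D*4 = -20*D)
O(18, G(3))/434 = -20*18/434 = -360*1/434 = -180/217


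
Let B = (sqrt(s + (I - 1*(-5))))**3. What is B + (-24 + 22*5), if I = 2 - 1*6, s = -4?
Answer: 86 - 3*I*sqrt(3) ≈ 86.0 - 5.1962*I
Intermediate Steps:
I = -4 (I = 2 - 6 = -4)
B = -3*I*sqrt(3) (B = (sqrt(-4 + (-4 - 1*(-5))))**3 = (sqrt(-4 + (-4 + 5)))**3 = (sqrt(-4 + 1))**3 = (sqrt(-3))**3 = (I*sqrt(3))**3 = -3*I*sqrt(3) ≈ -5.1962*I)
B + (-24 + 22*5) = -3*I*sqrt(3) + (-24 + 22*5) = -3*I*sqrt(3) + (-24 + 110) = -3*I*sqrt(3) + 86 = 86 - 3*I*sqrt(3)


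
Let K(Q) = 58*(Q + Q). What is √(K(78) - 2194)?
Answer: √6854 ≈ 82.789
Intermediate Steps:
K(Q) = 116*Q (K(Q) = 58*(2*Q) = 116*Q)
√(K(78) - 2194) = √(116*78 - 2194) = √(9048 - 2194) = √6854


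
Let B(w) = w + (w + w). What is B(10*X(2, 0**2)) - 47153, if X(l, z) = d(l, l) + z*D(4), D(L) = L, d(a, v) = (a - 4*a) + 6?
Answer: -47153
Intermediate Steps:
d(a, v) = 6 - 3*a (d(a, v) = -3*a + 6 = 6 - 3*a)
X(l, z) = 6 - 3*l + 4*z (X(l, z) = (6 - 3*l) + z*4 = (6 - 3*l) + 4*z = 6 - 3*l + 4*z)
B(w) = 3*w (B(w) = w + 2*w = 3*w)
B(10*X(2, 0**2)) - 47153 = 3*(10*(6 - 3*2 + 4*0**2)) - 47153 = 3*(10*(6 - 6 + 4*0)) - 47153 = 3*(10*(6 - 6 + 0)) - 47153 = 3*(10*0) - 47153 = 3*0 - 47153 = 0 - 47153 = -47153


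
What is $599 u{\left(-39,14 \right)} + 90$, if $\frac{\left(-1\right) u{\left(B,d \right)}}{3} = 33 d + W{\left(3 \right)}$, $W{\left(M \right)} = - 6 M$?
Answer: $-797778$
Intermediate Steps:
$u{\left(B,d \right)} = 54 - 99 d$ ($u{\left(B,d \right)} = - 3 \left(33 d - 18\right) = - 3 \left(-18 + 33 d\right) = 54 - 99 d$)
$599 u{\left(-39,14 \right)} + 90 = 599 \left(54 - 1386\right) + 90 = 599 \left(-1332\right) + 90 = -797868 + 90 = -797778$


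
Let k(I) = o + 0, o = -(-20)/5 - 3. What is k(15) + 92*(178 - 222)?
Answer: -4047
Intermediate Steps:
o = 1 (o = -(-20)/5 - 3 = -4*(-1) - 3 = 4 - 3 = 1)
k(I) = 1 (k(I) = 1 + 0 = 1)
k(15) + 92*(178 - 222) = 1 + 92*(178 - 222) = 1 + 92*(-44) = 1 - 4048 = -4047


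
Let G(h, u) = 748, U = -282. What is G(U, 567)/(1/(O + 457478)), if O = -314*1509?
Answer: -12228304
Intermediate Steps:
O = -473826
G(U, 567)/(1/(O + 457478)) = 748/(1/(-473826 + 457478)) = 748/(1/(-16348)) = 748/(-1/16348) = 748*(-16348) = -12228304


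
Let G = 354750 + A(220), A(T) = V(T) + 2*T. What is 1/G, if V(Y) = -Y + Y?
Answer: 1/355190 ≈ 2.8154e-6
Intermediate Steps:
V(Y) = 0
A(T) = 2*T (A(T) = 0 + 2*T = 2*T)
G = 355190 (G = 354750 + 2*220 = 354750 + 440 = 355190)
1/G = 1/355190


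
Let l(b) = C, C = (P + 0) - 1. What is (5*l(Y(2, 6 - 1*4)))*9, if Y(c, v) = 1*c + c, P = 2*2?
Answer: 135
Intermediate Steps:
P = 4
C = 3 (C = (4 + 0) - 1 = 4 - 1 = 3)
Y(c, v) = 2*c (Y(c, v) = c + c = 2*c)
l(b) = 3
(5*l(Y(2, 6 - 1*4)))*9 = (5*3)*9 = 15*9 = 135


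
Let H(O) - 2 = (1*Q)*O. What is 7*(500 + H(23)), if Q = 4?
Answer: 4158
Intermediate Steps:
H(O) = 2 + 4*O (H(O) = 2 + (1*4)*O = 2 + 4*O)
7*(500 + H(23)) = 7*(500 + (2 + 4*23)) = 7*(500 + (2 + 92)) = 7*(500 + 94) = 7*594 = 4158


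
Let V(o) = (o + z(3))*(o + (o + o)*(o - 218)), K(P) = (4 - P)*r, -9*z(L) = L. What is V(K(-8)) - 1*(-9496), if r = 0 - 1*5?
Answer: -1999604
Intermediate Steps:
r = -5 (r = 0 - 5 = -5)
z(L) = -L/9
K(P) = -20 + 5*P (K(P) = (4 - P)*(-5) = -20 + 5*P)
V(o) = (-1/3 + o)*(o + 2*o*(-218 + o)) (V(o) = (o - 1/9*3)*(o + (o + o)*(o - 218)) = (o - 1/3)*(o + (2*o)*(-218 + o)) = (-1/3 + o)*(o + 2*o*(-218 + o)))
V(K(-8)) - 1*(-9496) = (-20 + 5*(-8))*(435 - 1307*(-20 + 5*(-8)) + 6*(-20 + 5*(-8))**2)/3 - 1*(-9496) = (-20 - 40)*(435 - 1307*(-20 - 40) + 6*(-20 - 40)**2)/3 + 9496 = (1/3)*(-60)*(435 - 1307*(-60) + 6*(-60)**2) + 9496 = (1/3)*(-60)*(435 + 78420 + 6*3600) + 9496 = (1/3)*(-60)*(435 + 78420 + 21600) + 9496 = (1/3)*(-60)*100455 + 9496 = -2009100 + 9496 = -1999604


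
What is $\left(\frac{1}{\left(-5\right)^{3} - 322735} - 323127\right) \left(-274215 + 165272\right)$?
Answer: $\frac{11365454858445403}{322860} \approx 3.5202 \cdot 10^{10}$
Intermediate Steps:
$\left(\frac{1}{\left(-5\right)^{3} - 322735} - 323127\right) \left(-274215 + 165272\right) = \left(\frac{1}{-125 - 322735} - 323127\right) \left(-108943\right) = \left(\frac{1}{-322860} - 323127\right) \left(-108943\right) = \left(- \frac{1}{322860} - 323127\right) \left(-108943\right) = \left(- \frac{104324783221}{322860}\right) \left(-108943\right) = \frac{11365454858445403}{322860}$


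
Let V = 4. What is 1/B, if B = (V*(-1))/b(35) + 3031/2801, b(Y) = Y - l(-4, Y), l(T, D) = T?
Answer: 109239/107005 ≈ 1.0209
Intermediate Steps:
b(Y) = 4 + Y (b(Y) = Y - 1*(-4) = Y + 4 = 4 + Y)
B = 107005/109239 (B = (4*(-1))/(4 + 35) + 3031/2801 = -4/39 + 3031*(1/2801) = -4*1/39 + 3031/2801 = -4/39 + 3031/2801 = 107005/109239 ≈ 0.97955)
1/B = 1/(107005/109239) = 109239/107005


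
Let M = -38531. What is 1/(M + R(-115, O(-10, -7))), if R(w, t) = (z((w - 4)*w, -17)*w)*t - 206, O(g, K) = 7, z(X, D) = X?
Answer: -1/11055162 ≈ -9.0456e-8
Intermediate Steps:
R(w, t) = -206 + t*w²*(-4 + w) (R(w, t) = (((w - 4)*w)*w)*t - 206 = (((-4 + w)*w)*w)*t - 206 = ((w*(-4 + w))*w)*t - 206 = (w²*(-4 + w))*t - 206 = t*w²*(-4 + w) - 206 = -206 + t*w²*(-4 + w))
1/(M + R(-115, O(-10, -7))) = 1/(-38531 + (-206 + 7*(-115)²*(-4 - 115))) = 1/(-38531 + (-206 + 7*13225*(-119))) = 1/(-38531 + (-206 - 11016425)) = 1/(-38531 - 11016631) = 1/(-11055162) = -1/11055162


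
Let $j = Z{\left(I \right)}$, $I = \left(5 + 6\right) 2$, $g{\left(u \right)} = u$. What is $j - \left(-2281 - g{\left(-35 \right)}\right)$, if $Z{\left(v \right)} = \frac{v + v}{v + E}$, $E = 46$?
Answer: $\frac{38193}{17} \approx 2246.6$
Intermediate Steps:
$I = 22$ ($I = 11 \cdot 2 = 22$)
$Z{\left(v \right)} = \frac{2 v}{46 + v}$ ($Z{\left(v \right)} = \frac{v + v}{v + 46} = \frac{2 v}{46 + v}$)
$j = \frac{11}{17}$ ($j = 2 \cdot 22 \frac{1}{46 + 22} = 2 \cdot 22 \cdot \frac{1}{68} = \frac{11}{17} \approx 0.64706$)
$j - \left(-2281 - g{\left(-35 \right)}\right) = \frac{11}{17} - \left(-2281 - -35\right) = \frac{11}{17} - \left(-2281 + 35\right) = \frac{11}{17} - -2246 = \frac{11}{17} + 2246 = \frac{38193}{17}$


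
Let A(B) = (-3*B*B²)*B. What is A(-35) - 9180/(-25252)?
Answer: -28420334580/6313 ≈ -4.5019e+6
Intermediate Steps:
A(B) = -3*B⁴ (A(B) = (-3*B³)*B = -3*B⁴)
A(-35) - 9180/(-25252) = -3*(-35)⁴ - 9180/(-25252) = -3*1500625 - 9180*(-1/25252) = -4501875 + 2295/6313 = -28420334580/6313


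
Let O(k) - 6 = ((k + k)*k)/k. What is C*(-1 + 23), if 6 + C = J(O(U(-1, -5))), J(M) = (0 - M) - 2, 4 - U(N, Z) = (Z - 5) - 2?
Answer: -1012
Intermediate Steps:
U(N, Z) = 11 - Z (U(N, Z) = 4 - ((Z - 5) - 2) = 4 - ((-5 + Z) - 2) = 4 - (-7 + Z) = 4 + (7 - Z) = 11 - Z)
O(k) = 6 + 2*k (O(k) = 6 + ((k + k)*k)/k = 6 + ((2*k)*k)/k = 6 + (2*k²)/k = 6 + 2*k)
J(M) = -2 - M (J(M) = -M - 2 = -2 - M)
C = -46 (C = -6 + (-2 - (6 + 2*(11 - 1*(-5)))) = -6 + (-2 - (6 + 2*(11 + 5))) = -6 + (-2 - (6 + 2*16)) = -6 + (-2 - (6 + 32)) = -6 + (-2 - 1*38) = -6 + (-2 - 38) = -6 - 40 = -46)
C*(-1 + 23) = -46*(-1 + 23) = -46*22 = -1012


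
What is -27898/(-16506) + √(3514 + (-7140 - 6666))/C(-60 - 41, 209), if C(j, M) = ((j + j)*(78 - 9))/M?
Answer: 13949/8253 - 209*I*√2573/6969 ≈ 1.6902 - 1.5212*I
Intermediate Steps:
C(j, M) = 138*j/M (C(j, M) = ((2*j)*69)/M = (138*j)/M = 138*j/M)
-27898/(-16506) + √(3514 + (-7140 - 6666))/C(-60 - 41, 209) = -27898/(-16506) + √(3514 + (-7140 - 6666))/((138*(-60 - 41)/209)) = -27898*(-1/16506) + √(3514 - 13806)/((138*(-101)*(1/209))) = 13949/8253 + √(-10292)/(-13938/209) = 13949/8253 + (2*I*√2573)*(-209/13938) = 13949/8253 - 209*I*√2573/6969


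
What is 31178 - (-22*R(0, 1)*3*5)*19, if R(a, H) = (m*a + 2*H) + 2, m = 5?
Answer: 56258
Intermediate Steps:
R(a, H) = 2 + 2*H + 5*a (R(a, H) = (5*a + 2*H) + 2 = (2*H + 5*a) + 2 = 2 + 2*H + 5*a)
31178 - (-22*R(0, 1)*3*5)*19 = 31178 - (-22*(2 + 2*1 + 5*0)*3*5)*19 = 31178 - (-22*(2 + 2 + 0)*3*5)*19 = 31178 - (-22*4*3*5)*19 = 31178 - (-264*5)*19 = 31178 - (-22*60)*19 = 31178 - (-1320)*19 = 31178 - 1*(-25080) = 31178 + 25080 = 56258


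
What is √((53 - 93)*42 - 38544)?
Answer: 4*I*√2514 ≈ 200.56*I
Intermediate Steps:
√((53 - 93)*42 - 38544) = √(-40*42 - 38544) = √(-1680 - 38544) = √(-40224) = 4*I*√2514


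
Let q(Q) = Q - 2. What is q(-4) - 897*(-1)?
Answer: 891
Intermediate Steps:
q(Q) = -2 + Q
q(-4) - 897*(-1) = (-2 - 4) - 897*(-1) = -6 - 39*(-23) = -6 + 897 = 891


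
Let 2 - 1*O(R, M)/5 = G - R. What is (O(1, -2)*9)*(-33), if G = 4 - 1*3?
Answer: -2970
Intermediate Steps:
G = 1 (G = 4 - 3 = 1)
O(R, M) = 5 + 5*R (O(R, M) = 10 - 5*(1 - R) = 10 + (-5 + 5*R) = 5 + 5*R)
(O(1, -2)*9)*(-33) = ((5 + 5*1)*9)*(-33) = ((5 + 5)*9)*(-33) = (10*9)*(-33) = 90*(-33) = -2970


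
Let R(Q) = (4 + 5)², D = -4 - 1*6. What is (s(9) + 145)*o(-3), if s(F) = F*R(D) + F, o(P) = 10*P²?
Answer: 79470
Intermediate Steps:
D = -10 (D = -4 - 6 = -10)
R(Q) = 81 (R(Q) = 9² = 81)
s(F) = 82*F (s(F) = F*81 + F = 81*F + F = 82*F)
(s(9) + 145)*o(-3) = (82*9 + 145)*(10*(-3)²) = (738 + 145)*(10*9) = 883*90 = 79470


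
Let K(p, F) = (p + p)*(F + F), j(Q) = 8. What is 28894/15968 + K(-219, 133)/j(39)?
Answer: -116260537/7984 ≈ -14562.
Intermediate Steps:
K(p, F) = 4*F*p (K(p, F) = (2*p)*(2*F) = 4*F*p)
28894/15968 + K(-219, 133)/j(39) = 28894/15968 + (4*133*(-219))/8 = 28894*(1/15968) - 116508*⅛ = 14447/7984 - 29127/2 = -116260537/7984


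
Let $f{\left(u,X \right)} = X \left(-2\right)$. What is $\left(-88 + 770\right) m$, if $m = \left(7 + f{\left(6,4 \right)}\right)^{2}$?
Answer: $682$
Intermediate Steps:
$f{\left(u,X \right)} = - 2 X$
$m = 1$ ($m = \left(7 - 8\right)^{2} = \left(-1\right)^{2} = 1$)
$\left(-88 + 770\right) m = \left(-88 + 770\right) 1 = 682 \cdot 1 = 682$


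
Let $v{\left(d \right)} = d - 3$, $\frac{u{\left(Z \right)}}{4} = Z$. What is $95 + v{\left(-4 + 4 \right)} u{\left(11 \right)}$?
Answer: $-37$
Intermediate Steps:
$u{\left(Z \right)} = 4 Z$
$v{\left(d \right)} = -3 + d$
$95 + v{\left(-4 + 4 \right)} u{\left(11 \right)} = 95 + \left(-3 + \left(-4 + 4\right)\right) 4 \cdot 11 = 95 + \left(-3 + 0\right) 44 = 95 - 132 = -37$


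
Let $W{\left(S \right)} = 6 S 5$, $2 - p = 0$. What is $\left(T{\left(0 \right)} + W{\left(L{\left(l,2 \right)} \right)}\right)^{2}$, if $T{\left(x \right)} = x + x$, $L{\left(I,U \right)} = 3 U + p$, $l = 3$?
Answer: $57600$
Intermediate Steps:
$p = 2$ ($p = 2 - 0 = 2 + 0 = 2$)
$L{\left(I,U \right)} = 2 + 3 U$ ($L{\left(I,U \right)} = 3 U + 2 = 2 + 3 U$)
$T{\left(x \right)} = 2 x$
$W{\left(S \right)} = 30 S$
$\left(T{\left(0 \right)} + W{\left(L{\left(l,2 \right)} \right)}\right)^{2} = \left(2 \cdot 0 + 30 \left(2 + 3 \cdot 2\right)\right)^{2} = \left(0 + 30 \left(2 + 6\right)\right)^{2} = \left(0 + 30 \cdot 8\right)^{2} = \left(0 + 240\right)^{2} = 240^{2} = 57600$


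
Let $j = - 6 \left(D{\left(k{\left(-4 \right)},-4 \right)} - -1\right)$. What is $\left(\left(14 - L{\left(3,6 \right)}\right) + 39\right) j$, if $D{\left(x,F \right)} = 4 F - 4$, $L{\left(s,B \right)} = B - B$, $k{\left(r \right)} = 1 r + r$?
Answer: $6042$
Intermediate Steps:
$k{\left(r \right)} = 2 r$ ($k{\left(r \right)} = r + r = 2 r$)
$L{\left(s,B \right)} = 0$
$D{\left(x,F \right)} = -4 + 4 F$
$j = 114$ ($j = - 6 \left(\left(-4 + 4 \left(-4\right)\right) - -1\right) = - 6 \left(\left(-4 - 16\right) + 1\right) = - 6 \left(-20 + 1\right) = \left(-6\right) \left(-19\right) = 114$)
$\left(\left(14 - L{\left(3,6 \right)}\right) + 39\right) j = \left(\left(14 - 0\right) + 39\right) 114 = \left(\left(14 + 0\right) + 39\right) 114 = \left(14 + 39\right) 114 = 53 \cdot 114 = 6042$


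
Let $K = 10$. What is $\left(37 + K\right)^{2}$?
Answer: $2209$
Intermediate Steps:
$\left(37 + K\right)^{2} = \left(37 + 10\right)^{2} = 47^{2} = 2209$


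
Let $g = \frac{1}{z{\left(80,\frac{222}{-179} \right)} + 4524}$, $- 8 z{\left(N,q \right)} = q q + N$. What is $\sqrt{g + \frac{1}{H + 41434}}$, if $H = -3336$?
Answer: $\frac{\sqrt{30091740467112314656698}}{11019992301046} \approx 0.015741$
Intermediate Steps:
$z{\left(N,q \right)} = - \frac{N}{8} - \frac{q^{2}}{8}$ ($z{\left(N,q \right)} = - \frac{q q + N}{8} = - \frac{q^{2} + N}{8} = - \frac{N + q^{2}}{8} = - \frac{N}{8} - \frac{q^{2}}{8}$)
$g = \frac{64082}{289253827}$ ($g = \frac{1}{\left(\left(- \frac{1}{8}\right) 80 - \frac{\left(\frac{222}{-179}\right)^{2}}{8}\right) + 4524} = \frac{1}{\left(-10 - \frac{\left(222 \left(- \frac{1}{179}\right)\right)^{2}}{8}\right) + 4524} = \frac{1}{\left(-10 - \frac{\left(- \frac{222}{179}\right)^{2}}{8}\right) + 4524} = \frac{1}{\left(-10 - \frac{12321}{64082}\right) + 4524} = \frac{1}{- \frac{653141}{64082} + 4524} = \frac{1}{\frac{289253827}{64082}} = \frac{64082}{289253827} \approx 0.00022154$)
$\sqrt{g + \frac{1}{H + 41434}} = \sqrt{\frac{64082}{289253827} + \frac{1}{-3336 + 41434}} = \sqrt{\frac{64082}{289253827} + \frac{1}{38098}} = \sqrt{\frac{2730649863}{11019992301046}} = \frac{\sqrt{30091740467112314656698}}{11019992301046}$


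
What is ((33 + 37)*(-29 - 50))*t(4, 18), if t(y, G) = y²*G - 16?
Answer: -1504160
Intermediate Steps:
t(y, G) = -16 + G*y² (t(y, G) = G*y² - 16 = -16 + G*y²)
((33 + 37)*(-29 - 50))*t(4, 18) = ((33 + 37)*(-29 - 50))*(-16 + 18*4²) = (70*(-79))*(-16 + 18*16) = -5530*(-16 + 288) = -5530*272 = -1504160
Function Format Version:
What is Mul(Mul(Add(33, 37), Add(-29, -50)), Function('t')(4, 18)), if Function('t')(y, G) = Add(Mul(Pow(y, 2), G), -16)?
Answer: -1504160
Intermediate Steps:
Function('t')(y, G) = Add(-16, Mul(G, Pow(y, 2))) (Function('t')(y, G) = Add(Mul(G, Pow(y, 2)), -16) = Add(-16, Mul(G, Pow(y, 2))))
Mul(Mul(Add(33, 37), Add(-29, -50)), Function('t')(4, 18)) = Mul(Mul(Add(33, 37), Add(-29, -50)), Add(-16, Mul(18, Pow(4, 2)))) = Mul(Mul(70, -79), Add(-16, Mul(18, 16))) = Mul(-5530, Add(-16, 288)) = Mul(-5530, 272) = -1504160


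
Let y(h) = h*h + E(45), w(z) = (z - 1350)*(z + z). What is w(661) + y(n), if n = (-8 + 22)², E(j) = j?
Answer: -872397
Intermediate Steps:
w(z) = 2*z*(-1350 + z) (w(z) = (-1350 + z)*(2*z) = 2*z*(-1350 + z))
n = 196 (n = 14² = 196)
y(h) = 45 + h² (y(h) = h*h + 45 = h² + 45 = 45 + h²)
w(661) + y(n) = 2*661*(-1350 + 661) + (45 + 196²) = 2*661*(-689) + (45 + 38416) = -910858 + 38461 = -872397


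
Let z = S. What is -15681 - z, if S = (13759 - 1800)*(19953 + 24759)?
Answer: -534726489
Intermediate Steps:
S = 534710808 (S = 11959*44712 = 534710808)
z = 534710808
-15681 - z = -15681 - 1*534710808 = -15681 - 534710808 = -534726489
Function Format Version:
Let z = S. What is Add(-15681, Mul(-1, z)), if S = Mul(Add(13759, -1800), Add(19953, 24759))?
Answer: -534726489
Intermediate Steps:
S = 534710808 (S = Mul(11959, 44712) = 534710808)
z = 534710808
Add(-15681, Mul(-1, z)) = Add(-15681, Mul(-1, 534710808)) = Add(-15681, -534710808) = -534726489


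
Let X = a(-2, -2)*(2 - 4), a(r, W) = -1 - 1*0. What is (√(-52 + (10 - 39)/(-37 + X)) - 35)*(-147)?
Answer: 5145 - 63*I*√6965/5 ≈ 5145.0 - 1051.6*I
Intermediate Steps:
a(r, W) = -1 (a(r, W) = -1 + 0 = -1)
X = 2 (X = -(2 - 4) = -1*(-2) = 2)
(√(-52 + (10 - 39)/(-37 + X)) - 35)*(-147) = (√(-52 + (10 - 39)/(-37 + 2)) - 35)*(-147) = (√(-52 - 29/(-35)) - 35)*(-147) = (√(-52 - 29*(-1/35)) - 35)*(-147) = (√(-52 + 29/35) - 35)*(-147) = (√(-1791/35) - 35)*(-147) = (3*I*√6965/35 - 35)*(-147) = (-35 + 3*I*√6965/35)*(-147) = 5145 - 63*I*√6965/5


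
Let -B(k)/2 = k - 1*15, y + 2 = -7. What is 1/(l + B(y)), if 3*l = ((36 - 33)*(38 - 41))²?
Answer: 1/75 ≈ 0.013333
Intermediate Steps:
y = -9 (y = -2 - 7 = -9)
B(k) = 30 - 2*k (B(k) = -2*(k - 1*15) = -2*(k - 15) = -2*(-15 + k) = 30 - 2*k)
l = 27 (l = ((36 - 33)*(38 - 41))²/3 = (3*(-3))²/3 = (⅓)*(-9)² = (⅓)*81 = 27)
1/(l + B(y)) = 1/(27 + (30 - 2*(-9))) = 1/(27 + (30 + 18)) = 1/(27 + 48) = 1/75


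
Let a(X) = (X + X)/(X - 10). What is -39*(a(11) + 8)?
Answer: -1170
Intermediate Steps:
a(X) = 2*X/(-10 + X) (a(X) = (2*X)/(-10 + X) = 2*X/(-10 + X))
-39*(a(11) + 8) = -39*(2*11/(-10 + 11) + 8) = -39*(2*11/1 + 8) = -39*(2*11*1 + 8) = -39*(22 + 8) = -39*30 = -1170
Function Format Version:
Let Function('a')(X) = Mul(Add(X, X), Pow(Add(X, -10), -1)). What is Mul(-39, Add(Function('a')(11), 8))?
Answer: -1170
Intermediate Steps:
Function('a')(X) = Mul(2, X, Pow(Add(-10, X), -1)) (Function('a')(X) = Mul(Mul(2, X), Pow(Add(-10, X), -1)) = Mul(2, X, Pow(Add(-10, X), -1)))
Mul(-39, Add(Function('a')(11), 8)) = Mul(-39, Add(Mul(2, 11, Pow(Add(-10, 11), -1)), 8)) = Mul(-39, Add(Mul(2, 11, Pow(1, -1)), 8)) = Mul(-39, Add(Mul(2, 11, 1), 8)) = Mul(-39, Add(22, 8)) = Mul(-39, 30) = -1170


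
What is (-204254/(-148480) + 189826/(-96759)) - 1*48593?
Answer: -26851276294979/552568320 ≈ -48594.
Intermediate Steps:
(-204254/(-148480) + 189826/(-96759)) - 1*48593 = (-204254*(-1/148480) + 189826*(-1/96759)) - 48593 = (102127/74240 - 14602/7443) - 48593 = -323921219/552568320 - 48593 = -26851276294979/552568320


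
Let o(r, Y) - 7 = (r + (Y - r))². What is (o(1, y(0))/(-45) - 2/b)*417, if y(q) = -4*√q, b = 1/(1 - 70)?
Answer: 862217/15 ≈ 57481.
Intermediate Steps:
b = -1/69 (b = 1/(-69) = -1/69 ≈ -0.014493)
o(r, Y) = 7 + Y² (o(r, Y) = 7 + (r + (Y - r))² = 7 + Y²)
(o(1, y(0))/(-45) - 2/b)*417 = ((7 + (-4*√0)²)/(-45) - 2/(-1/69))*417 = ((7 + (-4*0)²)*(-1/45) - 2*(-69))*417 = ((7 + 0²)*(-1/45) + 138)*417 = ((7 + 0)*(-1/45) + 138)*417 = (7*(-1/45) + 138)*417 = (-7/45 + 138)*417 = (6203/45)*417 = 862217/15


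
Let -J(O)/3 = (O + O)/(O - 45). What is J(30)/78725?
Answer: 12/78725 ≈ 0.00015243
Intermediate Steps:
J(O) = -6*O/(-45 + O) (J(O) = -3*(O + O)/(O - 45) = -3*2*O/(-45 + O) = -6*O/(-45 + O))
J(30)/78725 = -6*30/(-45 + 30)/78725 = -6*30/(-15)*(1/78725) = -6*30*(-1/15)*(1/78725) = 12*(1/78725) = 12/78725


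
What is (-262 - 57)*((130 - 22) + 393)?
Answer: -159819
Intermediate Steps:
(-262 - 57)*((130 - 22) + 393) = -319*(108 + 393) = -319*501 = -159819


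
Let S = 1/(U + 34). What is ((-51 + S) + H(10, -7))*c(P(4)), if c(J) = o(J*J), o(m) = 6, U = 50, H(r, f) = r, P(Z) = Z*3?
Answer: -3443/14 ≈ -245.93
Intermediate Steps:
P(Z) = 3*Z
c(J) = 6
S = 1/84 (S = 1/(50 + 34) = 1/84 ≈ 0.011905)
((-51 + S) + H(10, -7))*c(P(4)) = ((-51 + 1/84) + 10)*6 = (-4283/84 + 10)*6 = -3443/84*6 = -3443/14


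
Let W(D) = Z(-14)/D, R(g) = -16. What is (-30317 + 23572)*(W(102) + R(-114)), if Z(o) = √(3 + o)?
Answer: 107920 - 6745*I*√11/102 ≈ 1.0792e+5 - 219.32*I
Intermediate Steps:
W(D) = I*√11/D (W(D) = √(3 - 14)/D = √(-11)/D = (I*√11)/D = I*√11/D)
(-30317 + 23572)*(W(102) + R(-114)) = (-30317 + 23572)*(I*√11/102 - 16) = -6745*(I*√11*(1/102) - 16) = -6745*(I*√11/102 - 16) = -6745*(-16 + I*√11/102) = 107920 - 6745*I*√11/102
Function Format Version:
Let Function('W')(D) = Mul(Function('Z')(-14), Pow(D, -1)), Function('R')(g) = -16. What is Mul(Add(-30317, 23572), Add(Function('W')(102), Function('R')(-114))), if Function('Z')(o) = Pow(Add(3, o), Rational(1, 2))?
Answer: Add(107920, Mul(Rational(-6745, 102), I, Pow(11, Rational(1, 2)))) ≈ Add(1.0792e+5, Mul(-219.32, I))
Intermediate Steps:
Function('W')(D) = Mul(I, Pow(11, Rational(1, 2)), Pow(D, -1)) (Function('W')(D) = Mul(Pow(Add(3, -14), Rational(1, 2)), Pow(D, -1)) = Mul(Pow(-11, Rational(1, 2)), Pow(D, -1)) = Mul(Mul(I, Pow(11, Rational(1, 2))), Pow(D, -1)) = Mul(I, Pow(11, Rational(1, 2)), Pow(D, -1)))
Mul(Add(-30317, 23572), Add(Function('W')(102), Function('R')(-114))) = Mul(Add(-30317, 23572), Add(Mul(I, Pow(11, Rational(1, 2)), Pow(102, -1)), -16)) = Mul(-6745, Add(Mul(I, Pow(11, Rational(1, 2)), Rational(1, 102)), -16)) = Mul(-6745, Add(Mul(Rational(1, 102), I, Pow(11, Rational(1, 2))), -16)) = Mul(-6745, Add(-16, Mul(Rational(1, 102), I, Pow(11, Rational(1, 2))))) = Add(107920, Mul(Rational(-6745, 102), I, Pow(11, Rational(1, 2))))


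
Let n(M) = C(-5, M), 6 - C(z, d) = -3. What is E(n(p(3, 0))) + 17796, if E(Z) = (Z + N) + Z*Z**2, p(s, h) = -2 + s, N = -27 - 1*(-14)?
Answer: 18521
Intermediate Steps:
N = -13 (N = -27 + 14 = -13)
C(z, d) = 9 (C(z, d) = 6 - 1*(-3) = 6 + 3 = 9)
n(M) = 9
E(Z) = -13 + Z + Z**3 (E(Z) = (Z - 13) + Z*Z**2 = (-13 + Z) + Z**3 = -13 + Z + Z**3)
E(n(p(3, 0))) + 17796 = (-13 + 9 + 9**3) + 17796 = (-13 + 9 + 729) + 17796 = 725 + 17796 = 18521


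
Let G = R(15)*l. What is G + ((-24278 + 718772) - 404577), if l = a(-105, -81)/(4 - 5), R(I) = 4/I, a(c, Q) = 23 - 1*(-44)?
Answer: 4348487/15 ≈ 2.8990e+5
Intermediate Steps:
a(c, Q) = 67 (a(c, Q) = 23 + 44 = 67)
l = -67 (l = 67/(4 - 5) = 67/(-1) = 67*(-1) = -67)
G = -268/15 (G = (4/15)*(-67) = -268/15 ≈ -17.867)
G + ((-24278 + 718772) - 404577) = -268/15 + ((-24278 + 718772) - 404577) = -268/15 + (694494 - 404577) = -268/15 + 289917 = 4348487/15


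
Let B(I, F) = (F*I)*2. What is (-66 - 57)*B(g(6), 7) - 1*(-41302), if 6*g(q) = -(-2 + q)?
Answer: 42450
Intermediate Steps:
g(q) = 1/3 - q/6 (g(q) = (-(-2 + q))/6 = (2 - q)/6 = 1/3 - q/6)
B(I, F) = 2*F*I
(-66 - 57)*B(g(6), 7) - 1*(-41302) = (-66 - 57)*(2*7*(1/3 - 1/6*6)) - 1*(-41302) = -246*7*(1/3 - 1) + 41302 = -246*7*(-2)/3 + 41302 = -123*(-28/3) + 41302 = 1148 + 41302 = 42450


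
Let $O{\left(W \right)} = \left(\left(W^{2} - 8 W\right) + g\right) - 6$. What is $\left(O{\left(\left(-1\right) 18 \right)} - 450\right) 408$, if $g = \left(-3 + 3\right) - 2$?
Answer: $4080$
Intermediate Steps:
$g = -2$ ($g = 0 - 2 = -2$)
$O{\left(W \right)} = -8 + W^{2} - 8 W$ ($O{\left(W \right)} = \left(\left(W^{2} - 8 W\right) - 2\right) - 6 = \left(-2 + W^{2} - 8 W\right) - 6 = -8 + W^{2} - 8 W$)
$\left(O{\left(\left(-1\right) 18 \right)} - 450\right) 408 = \left(\left(-8 + \left(\left(-1\right) 18\right)^{2} - 8 \left(\left(-1\right) 18\right)\right) - 450\right) 408 = \left(\left(-8 + \left(-18\right)^{2} - -144\right) - 450\right) 408 = \left(\left(-8 + 324 + 144\right) - 450\right) 408 = \left(460 - 450\right) 408 = 10 \cdot 408 = 4080$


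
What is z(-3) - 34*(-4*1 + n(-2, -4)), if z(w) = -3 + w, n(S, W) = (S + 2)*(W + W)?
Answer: 130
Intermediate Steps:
n(S, W) = 2*W*(2 + S) (n(S, W) = (2 + S)*(2*W) = 2*W*(2 + S))
z(-3) - 34*(-4*1 + n(-2, -4)) = (-3 - 3) - 34*(-4*1 + 2*(-4)*(2 - 2)) = -6 - 34*(-4 + 2*(-4)*0) = -6 - 34*(-4 + 0) = -6 - 34*(-4) = -6 + 136 = 130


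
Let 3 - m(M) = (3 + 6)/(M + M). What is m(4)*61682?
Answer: 462615/4 ≈ 1.1565e+5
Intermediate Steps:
m(M) = 3 - 9/(2*M) (m(M) = 3 - (3 + 6)/(M + M) = 3 - 9/(2*M))
m(4)*61682 = (3 - 9/2/4)*61682 = (3 - 9/2*¼)*61682 = (3 - 9/8)*61682 = (15/8)*61682 = 462615/4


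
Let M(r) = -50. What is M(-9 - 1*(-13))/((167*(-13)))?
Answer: 50/2171 ≈ 0.023031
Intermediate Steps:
M(-9 - 1*(-13))/((167*(-13))) = -50/(167*(-13)) = -50/(-2171) = -50*(-1/2171) = 50/2171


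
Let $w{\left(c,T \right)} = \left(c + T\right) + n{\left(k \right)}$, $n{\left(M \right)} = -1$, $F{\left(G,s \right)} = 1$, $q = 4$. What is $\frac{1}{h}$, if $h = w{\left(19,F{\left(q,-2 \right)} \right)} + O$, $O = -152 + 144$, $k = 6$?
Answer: $\frac{1}{11} \approx 0.090909$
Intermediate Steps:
$w{\left(c,T \right)} = -1 + T + c$ ($w{\left(c,T \right)} = \left(c + T\right) - 1 = \left(T + c\right) - 1 = -1 + T + c$)
$O = -8$
$h = 11$ ($h = \left(-1 + 1 + 19\right) - 8 = 19 - 8 = 11$)
$\frac{1}{h} = \frac{1}{11}$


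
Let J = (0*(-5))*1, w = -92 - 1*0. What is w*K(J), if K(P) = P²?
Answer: 0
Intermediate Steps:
w = -92 (w = -92 + 0 = -92)
J = 0 (J = 0*1 = 0)
w*K(J) = -92*0² = -92*0 = 0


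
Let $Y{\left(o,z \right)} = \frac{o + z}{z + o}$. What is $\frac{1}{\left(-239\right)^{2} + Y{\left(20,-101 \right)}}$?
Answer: $\frac{1}{57122} \approx 1.7506 \cdot 10^{-5}$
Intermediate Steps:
$Y{\left(o,z \right)} = 1$ ($Y{\left(o,z \right)} = \frac{o + z}{o + z} = 1$)
$\frac{1}{\left(-239\right)^{2} + Y{\left(20,-101 \right)}} = \frac{1}{\left(-239\right)^{2} + 1} = \frac{1}{57121 + 1} = \frac{1}{57122}$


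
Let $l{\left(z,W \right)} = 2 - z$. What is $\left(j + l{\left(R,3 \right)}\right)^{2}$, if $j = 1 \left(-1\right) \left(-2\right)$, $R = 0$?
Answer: $16$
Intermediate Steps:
$j = 2$ ($j = \left(-1\right) \left(-2\right) = 2$)
$\left(j + l{\left(R,3 \right)}\right)^{2} = \left(2 + \left(2 - 0\right)\right)^{2} = \left(2 + \left(2 + 0\right)\right)^{2} = \left(2 + 2\right)^{2} = 4^{2} = 16$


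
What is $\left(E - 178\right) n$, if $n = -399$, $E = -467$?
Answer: $257355$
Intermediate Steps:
$\left(E - 178\right) n = \left(-467 - 178\right) \left(-399\right) = \left(-645\right) \left(-399\right) = 257355$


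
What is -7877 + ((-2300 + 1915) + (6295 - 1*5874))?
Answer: -7841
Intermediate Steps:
-7877 + ((-2300 + 1915) + (6295 - 1*5874)) = -7877 + (-385 + (6295 - 5874)) = -7877 + (-385 + 421) = -7877 + 36 = -7841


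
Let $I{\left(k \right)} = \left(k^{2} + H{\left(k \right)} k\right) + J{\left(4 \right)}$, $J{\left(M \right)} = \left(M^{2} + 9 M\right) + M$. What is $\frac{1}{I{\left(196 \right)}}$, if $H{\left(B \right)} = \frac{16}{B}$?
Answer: $\frac{1}{38488} \approx 2.5982 \cdot 10^{-5}$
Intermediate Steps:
$J{\left(M \right)} = M^{2} + 10 M$
$I{\left(k \right)} = 72 + k^{2}$ ($I{\left(k \right)} = \left(k^{2} + \frac{16}{k} k\right) + 4 \left(10 + 4\right) = \left(k^{2} + 16\right) + 4 \cdot 14 = \left(16 + k^{2}\right) + 56 = 72 + k^{2}$)
$\frac{1}{I{\left(196 \right)}} = \frac{1}{72 + 196^{2}} = \frac{1}{72 + 38416} = \frac{1}{38488}$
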